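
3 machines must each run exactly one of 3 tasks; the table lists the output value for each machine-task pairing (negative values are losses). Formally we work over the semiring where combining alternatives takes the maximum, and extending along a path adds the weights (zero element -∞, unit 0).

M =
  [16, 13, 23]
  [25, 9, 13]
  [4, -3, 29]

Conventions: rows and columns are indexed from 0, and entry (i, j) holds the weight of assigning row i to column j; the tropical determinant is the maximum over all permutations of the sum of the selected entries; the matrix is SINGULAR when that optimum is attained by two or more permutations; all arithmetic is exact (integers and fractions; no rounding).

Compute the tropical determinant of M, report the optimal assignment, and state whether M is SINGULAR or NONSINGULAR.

σ = (0, 1, 2): 16 + 9 + 29 = 54
σ = (0, 2, 1): 16 + 13 + (-3) = 26
σ = (1, 0, 2): 13 + 25 + 29 = 67
σ = (1, 2, 0): 13 + 13 + 4 = 30
σ = (2, 0, 1): 23 + 25 + (-3) = 45
σ = (2, 1, 0): 23 + 9 + 4 = 36
Optimal value attained by: σ = (1, 0, 2).
Answer: det⊕(M) = 67; verdict: NONSINGULAR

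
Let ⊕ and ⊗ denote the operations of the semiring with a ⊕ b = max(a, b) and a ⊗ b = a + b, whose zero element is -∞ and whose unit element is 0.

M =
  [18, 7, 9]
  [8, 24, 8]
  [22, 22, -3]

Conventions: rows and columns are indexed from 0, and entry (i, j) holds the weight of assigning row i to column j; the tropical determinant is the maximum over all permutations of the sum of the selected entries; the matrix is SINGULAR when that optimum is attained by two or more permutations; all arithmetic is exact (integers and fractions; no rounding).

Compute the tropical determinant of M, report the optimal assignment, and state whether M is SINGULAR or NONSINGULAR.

σ = (0, 1, 2): 18 + 24 + (-3) = 39
σ = (0, 2, 1): 18 + 8 + 22 = 48
σ = (1, 0, 2): 7 + 8 + (-3) = 12
σ = (1, 2, 0): 7 + 8 + 22 = 37
σ = (2, 0, 1): 9 + 8 + 22 = 39
σ = (2, 1, 0): 9 + 24 + 22 = 55
Optimal value attained by: σ = (2, 1, 0).
Answer: det⊕(M) = 55; verdict: NONSINGULAR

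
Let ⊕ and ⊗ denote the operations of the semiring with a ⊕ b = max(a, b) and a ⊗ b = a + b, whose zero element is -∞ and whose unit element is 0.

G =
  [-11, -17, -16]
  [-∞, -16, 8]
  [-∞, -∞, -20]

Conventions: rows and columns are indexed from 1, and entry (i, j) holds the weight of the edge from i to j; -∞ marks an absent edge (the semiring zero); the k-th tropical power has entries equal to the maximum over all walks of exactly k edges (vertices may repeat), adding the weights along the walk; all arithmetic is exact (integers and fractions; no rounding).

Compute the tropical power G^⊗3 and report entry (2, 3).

G^⊗2:
  [-22, -28, -9]
  [-∞, -32, -8]
  [-∞, -∞, -40]
G^⊗3:
  [-33, -39, -20]
  [-∞, -48, -24]
  [-∞, -∞, -60]
Key observation: the optimum is the walk 2->2->2->3, with weight (-16) + (-16) + 8 = -24.
Optimal value attained by: walk 2->2->2->3.
Answer: (G^⊗3)[2][3] = -24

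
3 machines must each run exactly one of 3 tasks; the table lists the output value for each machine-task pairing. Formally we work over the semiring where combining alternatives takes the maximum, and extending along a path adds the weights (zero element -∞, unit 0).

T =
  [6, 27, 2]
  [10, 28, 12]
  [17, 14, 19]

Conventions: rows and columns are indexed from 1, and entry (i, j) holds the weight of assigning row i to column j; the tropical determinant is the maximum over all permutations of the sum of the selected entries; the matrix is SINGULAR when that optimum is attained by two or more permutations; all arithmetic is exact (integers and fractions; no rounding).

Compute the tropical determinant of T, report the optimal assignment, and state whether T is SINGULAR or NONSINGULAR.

σ = (1, 2, 3): 6 + 28 + 19 = 53
σ = (1, 3, 2): 6 + 12 + 14 = 32
σ = (2, 1, 3): 27 + 10 + 19 = 56
σ = (2, 3, 1): 27 + 12 + 17 = 56
σ = (3, 1, 2): 2 + 10 + 14 = 26
σ = (3, 2, 1): 2 + 28 + 17 = 47
Optimal value attained by: σ = (2, 1, 3).
Answer: det⊕(T) = 56; verdict: SINGULAR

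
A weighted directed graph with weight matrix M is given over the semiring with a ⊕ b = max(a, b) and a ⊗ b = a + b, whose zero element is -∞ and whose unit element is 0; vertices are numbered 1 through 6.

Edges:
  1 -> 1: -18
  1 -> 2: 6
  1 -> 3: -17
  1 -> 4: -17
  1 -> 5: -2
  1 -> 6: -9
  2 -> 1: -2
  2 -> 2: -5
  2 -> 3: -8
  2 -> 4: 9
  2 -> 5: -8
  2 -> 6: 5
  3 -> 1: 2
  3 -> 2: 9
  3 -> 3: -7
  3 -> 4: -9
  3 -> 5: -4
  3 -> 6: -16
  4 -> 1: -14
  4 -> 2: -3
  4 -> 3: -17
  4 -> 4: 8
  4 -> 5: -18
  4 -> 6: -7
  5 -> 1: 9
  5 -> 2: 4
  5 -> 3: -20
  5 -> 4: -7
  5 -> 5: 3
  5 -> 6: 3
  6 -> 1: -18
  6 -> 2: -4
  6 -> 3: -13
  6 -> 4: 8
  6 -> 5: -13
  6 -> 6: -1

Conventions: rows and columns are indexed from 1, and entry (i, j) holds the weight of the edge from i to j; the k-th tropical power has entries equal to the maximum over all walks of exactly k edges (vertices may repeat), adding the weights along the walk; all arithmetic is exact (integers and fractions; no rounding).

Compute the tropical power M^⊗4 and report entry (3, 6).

M^⊗2:
  [7, 2, -2, 15, 1, 11]
  [1, 6, -8, 17, -4, 4]
  [7, 8, 1, 18, 1, 14]
  [-5, 5, -9, 16, -10, 2]
  [12, 15, -4, 13, 7, 9]
  [-4, 5, -9, 16, -10, 1]
M^⊗3:
  [10, 13, -2, 23, 5, 10]
  [5, 14, 0, 25, -1, 11]
  [10, 15, 1, 26, 5, 13]
  [3, 13, -1, 24, -2, 10]
  [16, 18, 7, 24, 10, 20]
  [3, 13, -1, 24, -2, 10]
M^⊗4:
  [14, 20, 6, 31, 8, 18]
  [12, 22, 8, 33, 7, 19]
  [14, 23, 9, 34, 8, 20]
  [11, 21, 7, 32, 6, 18]
  [19, 22, 10, 32, 14, 23]
  [11, 21, 7, 32, 6, 18]
Key observation: the optimum is the walk 3->2->4->2->6, with weight 9 + 9 + (-3) + 5 = 20.
Optimal value attained by: walk 3->2->4->2->6.
Answer: (M^⊗4)[3][6] = 20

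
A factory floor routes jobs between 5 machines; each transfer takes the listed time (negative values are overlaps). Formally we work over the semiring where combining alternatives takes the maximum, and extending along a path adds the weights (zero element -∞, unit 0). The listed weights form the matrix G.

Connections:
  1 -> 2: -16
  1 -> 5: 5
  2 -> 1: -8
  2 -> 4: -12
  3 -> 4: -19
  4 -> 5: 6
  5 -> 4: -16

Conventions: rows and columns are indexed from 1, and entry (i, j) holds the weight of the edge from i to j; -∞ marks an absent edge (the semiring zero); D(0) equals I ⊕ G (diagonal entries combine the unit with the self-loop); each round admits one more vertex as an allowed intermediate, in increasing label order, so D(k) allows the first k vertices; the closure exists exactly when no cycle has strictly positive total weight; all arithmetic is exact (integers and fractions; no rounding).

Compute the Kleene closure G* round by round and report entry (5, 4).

D(0):
  [0, -16, -∞, -∞, 5]
  [-8, 0, -∞, -12, -∞]
  [-∞, -∞, 0, -19, -∞]
  [-∞, -∞, -∞, 0, 6]
  [-∞, -∞, -∞, -16, 0]
D(1):
  [0, -16, -∞, -∞, 5]
  [-8, 0, -∞, -12, -3]
  [-∞, -∞, 0, -19, -∞]
  [-∞, -∞, -∞, 0, 6]
  [-∞, -∞, -∞, -16, 0]
D(2):
  [0, -16, -∞, -28, 5]
  [-8, 0, -∞, -12, -3]
  [-∞, -∞, 0, -19, -∞]
  [-∞, -∞, -∞, 0, 6]
  [-∞, -∞, -∞, -16, 0]
D(3):
  [0, -16, -∞, -28, 5]
  [-8, 0, -∞, -12, -3]
  [-∞, -∞, 0, -19, -∞]
  [-∞, -∞, -∞, 0, 6]
  [-∞, -∞, -∞, -16, 0]
D(4):
  [0, -16, -∞, -28, 5]
  [-8, 0, -∞, -12, -3]
  [-∞, -∞, 0, -19, -13]
  [-∞, -∞, -∞, 0, 6]
  [-∞, -∞, -∞, -16, 0]
D(5):
  [0, -16, -∞, -11, 5]
  [-8, 0, -∞, -12, -3]
  [-∞, -∞, 0, -19, -13]
  [-∞, -∞, -∞, 0, 6]
  [-∞, -∞, -∞, -16, 0]
Answer: G*[5][4] = -16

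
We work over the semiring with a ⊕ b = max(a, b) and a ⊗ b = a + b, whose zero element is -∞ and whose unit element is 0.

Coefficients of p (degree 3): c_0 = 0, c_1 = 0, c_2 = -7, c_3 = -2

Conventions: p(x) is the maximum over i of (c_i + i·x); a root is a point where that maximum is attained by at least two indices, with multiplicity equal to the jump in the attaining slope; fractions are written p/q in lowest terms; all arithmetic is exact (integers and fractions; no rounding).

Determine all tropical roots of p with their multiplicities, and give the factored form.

hull edge (i=0, c=0) to (i=1, c=0): slope 0, span 1
hull edge (i=1, c=0) to (i=3, c=-2): slope -1, span 2
Factored form: p(x) = -2 ⊗ (x ⊕ 0) ⊗ (x ⊕ 1) ⊗ (x ⊕ 1)
Answer: roots = 0 (mult 1), 1 (mult 2)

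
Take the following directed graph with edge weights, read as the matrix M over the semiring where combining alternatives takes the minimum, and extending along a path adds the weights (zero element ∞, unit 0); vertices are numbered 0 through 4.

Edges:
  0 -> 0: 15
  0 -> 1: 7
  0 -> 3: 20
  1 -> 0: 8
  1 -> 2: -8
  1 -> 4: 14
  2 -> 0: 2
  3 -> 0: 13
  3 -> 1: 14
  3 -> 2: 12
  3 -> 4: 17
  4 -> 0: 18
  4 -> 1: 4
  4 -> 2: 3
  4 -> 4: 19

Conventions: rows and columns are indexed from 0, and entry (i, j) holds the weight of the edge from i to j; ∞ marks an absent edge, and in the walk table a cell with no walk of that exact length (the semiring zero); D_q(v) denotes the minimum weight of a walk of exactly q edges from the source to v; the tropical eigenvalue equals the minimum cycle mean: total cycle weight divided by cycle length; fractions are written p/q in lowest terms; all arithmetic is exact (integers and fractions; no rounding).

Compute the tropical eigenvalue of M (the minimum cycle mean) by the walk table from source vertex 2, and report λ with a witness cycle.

q=0: [∞, ∞, 0, ∞, ∞]
q=1: [2, ∞, ∞, ∞, ∞]
q=2: [17, 9, ∞, 22, ∞]
q=3: [17, 24, 1, 37, 23]
q=4: [3, 24, 16, 37, 38]
q=5: [18, 10, 16, 23, 38]
Optimal cycle mean attained by: cycle 0->1->2->0, total 7 + (-8) + 2, length 3.
Answer: λ = 1/3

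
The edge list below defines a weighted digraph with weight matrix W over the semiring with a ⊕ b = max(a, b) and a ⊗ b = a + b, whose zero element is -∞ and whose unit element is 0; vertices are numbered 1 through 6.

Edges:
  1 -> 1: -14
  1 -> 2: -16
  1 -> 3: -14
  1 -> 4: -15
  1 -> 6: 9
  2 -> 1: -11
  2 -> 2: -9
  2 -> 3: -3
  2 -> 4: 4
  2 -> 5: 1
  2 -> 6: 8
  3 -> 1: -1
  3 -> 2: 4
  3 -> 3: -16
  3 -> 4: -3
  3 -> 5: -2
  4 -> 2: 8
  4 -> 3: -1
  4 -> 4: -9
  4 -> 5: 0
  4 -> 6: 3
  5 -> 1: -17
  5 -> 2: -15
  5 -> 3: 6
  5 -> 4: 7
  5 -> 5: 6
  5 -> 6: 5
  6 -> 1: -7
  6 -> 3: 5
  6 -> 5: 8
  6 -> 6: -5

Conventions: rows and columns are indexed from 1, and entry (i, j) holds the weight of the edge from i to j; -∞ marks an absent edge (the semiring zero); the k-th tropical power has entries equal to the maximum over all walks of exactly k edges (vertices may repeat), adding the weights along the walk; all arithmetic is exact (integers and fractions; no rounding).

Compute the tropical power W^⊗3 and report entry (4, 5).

W^⊗2:
  [2, -7, 14, -12, 17, 4]
  [1, 12, 13, 8, 16, 7]
  [-7, 5, 4, 8, 5, 12]
  [-2, 3, 8, 12, 11, 16]
  [5, 15, 12, 13, 13, 11]
  [4, 9, 14, 15, 14, 13]
W^⊗3:
  [13, 18, 23, 24, 23, 22]
  [12, 17, 22, 23, 22, 21]
  [5, 16, 17, 12, 20, 13]
  [9, 20, 21, 18, 24, 16]
  [11, 21, 19, 20, 19, 23]
  [13, 23, 20, 21, 21, 19]
Key observation: the optimum is the walk 4->2->6->5, with weight 8 + 8 + 8 = 24.
Optimal value attained by: walk 4->2->6->5.
Answer: (W^⊗3)[4][5] = 24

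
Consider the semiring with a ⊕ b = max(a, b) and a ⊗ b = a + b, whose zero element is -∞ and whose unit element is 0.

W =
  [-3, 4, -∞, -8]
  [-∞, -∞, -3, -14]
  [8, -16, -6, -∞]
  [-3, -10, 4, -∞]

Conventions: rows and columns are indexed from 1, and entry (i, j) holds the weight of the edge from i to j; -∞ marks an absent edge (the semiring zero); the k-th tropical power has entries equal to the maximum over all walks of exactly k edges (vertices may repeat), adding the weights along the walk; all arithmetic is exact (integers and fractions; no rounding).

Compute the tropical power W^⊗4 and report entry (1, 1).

W^⊗2:
  [-6, 1, 1, -10]
  [5, -19, -9, -∞]
  [5, 12, -12, 0]
  [12, 1, -2, -11]
W^⊗3:
  [9, -2, -2, -13]
  [2, 9, -15, -3]
  [2, 9, 9, -2]
  [9, 16, -2, 4]
W^⊗4:
  [6, 13, -5, 1]
  [-1, 6, 6, -5]
  [17, 6, 6, -5]
  [6, 13, 13, 2]
Key observation: the optimum is the walk 1->1->2->3->1, with weight (-3) + 4 + (-3) + 8 = 6.
Optimal value attained by: walk 1->1->2->3->1.
Answer: (W^⊗4)[1][1] = 6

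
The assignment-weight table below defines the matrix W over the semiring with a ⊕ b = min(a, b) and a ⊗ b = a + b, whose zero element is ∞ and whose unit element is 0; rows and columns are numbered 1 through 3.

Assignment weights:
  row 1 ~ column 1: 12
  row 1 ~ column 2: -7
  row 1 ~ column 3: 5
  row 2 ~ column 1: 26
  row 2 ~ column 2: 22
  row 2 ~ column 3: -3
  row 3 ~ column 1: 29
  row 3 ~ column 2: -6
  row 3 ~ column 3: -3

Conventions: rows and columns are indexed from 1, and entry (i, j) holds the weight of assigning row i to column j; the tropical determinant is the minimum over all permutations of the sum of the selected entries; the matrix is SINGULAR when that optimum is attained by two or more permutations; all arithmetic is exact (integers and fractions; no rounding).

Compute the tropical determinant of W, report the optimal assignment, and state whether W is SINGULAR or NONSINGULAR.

σ = (1, 2, 3): 12 + 22 + (-3) = 31
σ = (1, 3, 2): 12 + (-3) + (-6) = 3
σ = (2, 1, 3): (-7) + 26 + (-3) = 16
σ = (2, 3, 1): (-7) + (-3) + 29 = 19
σ = (3, 1, 2): 5 + 26 + (-6) = 25
σ = (3, 2, 1): 5 + 22 + 29 = 56
Optimal value attained by: σ = (1, 3, 2).
Answer: det⊕(W) = 3; verdict: NONSINGULAR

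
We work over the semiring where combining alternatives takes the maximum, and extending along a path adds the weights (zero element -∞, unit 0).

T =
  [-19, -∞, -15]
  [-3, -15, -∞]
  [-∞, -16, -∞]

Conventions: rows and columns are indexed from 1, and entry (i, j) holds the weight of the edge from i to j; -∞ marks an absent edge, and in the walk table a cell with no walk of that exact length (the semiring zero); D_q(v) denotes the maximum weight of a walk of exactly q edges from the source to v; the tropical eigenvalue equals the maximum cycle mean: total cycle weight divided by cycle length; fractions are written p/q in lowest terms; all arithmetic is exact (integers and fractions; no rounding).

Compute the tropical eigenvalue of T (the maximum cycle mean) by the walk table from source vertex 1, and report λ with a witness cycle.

q=0: [0, -∞, -∞]
q=1: [-19, -∞, -15]
q=2: [-38, -31, -34]
q=3: [-34, -46, -53]
Optimal cycle mean attained by: cycle 1->3->2->1, total (-15) + (-16) + (-3), length 3.
Answer: λ = -34/3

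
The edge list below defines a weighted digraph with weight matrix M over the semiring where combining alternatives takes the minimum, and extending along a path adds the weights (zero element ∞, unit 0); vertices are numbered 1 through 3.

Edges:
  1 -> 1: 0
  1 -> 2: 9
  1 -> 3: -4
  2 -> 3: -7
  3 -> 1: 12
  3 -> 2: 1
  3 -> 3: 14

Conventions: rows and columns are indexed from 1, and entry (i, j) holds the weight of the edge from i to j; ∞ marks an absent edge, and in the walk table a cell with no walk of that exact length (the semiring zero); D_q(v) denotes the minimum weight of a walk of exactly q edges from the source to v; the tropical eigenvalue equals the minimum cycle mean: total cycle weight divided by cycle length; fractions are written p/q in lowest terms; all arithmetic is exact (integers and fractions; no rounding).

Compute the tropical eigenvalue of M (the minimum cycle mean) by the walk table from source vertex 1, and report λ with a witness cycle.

q=0: [0, ∞, ∞]
q=1: [0, 9, -4]
q=2: [0, -3, -4]
q=3: [0, -3, -10]
Optimal cycle mean attained by: cycle 2->3->2, total (-7) + 1, length 2.
Answer: λ = -3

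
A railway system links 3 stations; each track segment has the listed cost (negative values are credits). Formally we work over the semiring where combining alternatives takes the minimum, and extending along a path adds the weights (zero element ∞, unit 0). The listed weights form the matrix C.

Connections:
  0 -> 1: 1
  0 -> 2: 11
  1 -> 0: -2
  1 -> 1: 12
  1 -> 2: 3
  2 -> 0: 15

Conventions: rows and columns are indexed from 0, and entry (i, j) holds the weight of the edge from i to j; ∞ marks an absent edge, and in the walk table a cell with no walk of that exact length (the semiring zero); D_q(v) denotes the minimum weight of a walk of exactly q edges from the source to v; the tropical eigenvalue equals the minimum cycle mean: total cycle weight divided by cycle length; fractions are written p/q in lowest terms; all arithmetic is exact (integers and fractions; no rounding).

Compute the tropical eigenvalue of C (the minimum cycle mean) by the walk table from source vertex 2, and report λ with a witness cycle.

q=0: [∞, ∞, 0]
q=1: [15, ∞, ∞]
q=2: [∞, 16, 26]
q=3: [14, 28, 19]
Optimal cycle mean attained by: cycle 0->1->0, total 1 + (-2), length 2.
Answer: λ = -1/2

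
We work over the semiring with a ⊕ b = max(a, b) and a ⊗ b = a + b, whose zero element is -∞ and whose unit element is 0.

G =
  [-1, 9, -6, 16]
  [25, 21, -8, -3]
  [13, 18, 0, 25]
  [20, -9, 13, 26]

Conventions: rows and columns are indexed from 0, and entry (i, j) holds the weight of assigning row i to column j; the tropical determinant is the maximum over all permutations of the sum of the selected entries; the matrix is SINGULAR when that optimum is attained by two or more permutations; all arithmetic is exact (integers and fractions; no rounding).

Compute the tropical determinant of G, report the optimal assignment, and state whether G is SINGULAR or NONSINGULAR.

σ = (0, 1, 2, 3): (-1) + 21 + 0 + 26 = 46
σ = (0, 1, 3, 2): (-1) + 21 + 25 + 13 = 58
σ = (0, 2, 1, 3): (-1) + (-8) + 18 + 26 = 35
σ = (0, 2, 3, 1): (-1) + (-8) + 25 + (-9) = 7
σ = (0, 3, 1, 2): (-1) + (-3) + 18 + 13 = 27
σ = (0, 3, 2, 1): (-1) + (-3) + 0 + (-9) = -13
σ = (1, 0, 2, 3): 9 + 25 + 0 + 26 = 60
σ = (1, 0, 3, 2): 9 + 25 + 25 + 13 = 72
σ = (1, 2, 0, 3): 9 + (-8) + 13 + 26 = 40
σ = (1, 2, 3, 0): 9 + (-8) + 25 + 20 = 46
σ = (1, 3, 0, 2): 9 + (-3) + 13 + 13 = 32
σ = (1, 3, 2, 0): 9 + (-3) + 0 + 20 = 26
σ = (2, 0, 1, 3): (-6) + 25 + 18 + 26 = 63
σ = (2, 0, 3, 1): (-6) + 25 + 25 + (-9) = 35
σ = (2, 1, 0, 3): (-6) + 21 + 13 + 26 = 54
σ = (2, 1, 3, 0): (-6) + 21 + 25 + 20 = 60
σ = (2, 3, 0, 1): (-6) + (-3) + 13 + (-9) = -5
σ = (2, 3, 1, 0): (-6) + (-3) + 18 + 20 = 29
σ = (3, 0, 1, 2): 16 + 25 + 18 + 13 = 72
σ = (3, 0, 2, 1): 16 + 25 + 0 + (-9) = 32
σ = (3, 1, 0, 2): 16 + 21 + 13 + 13 = 63
σ = (3, 1, 2, 0): 16 + 21 + 0 + 20 = 57
σ = (3, 2, 0, 1): 16 + (-8) + 13 + (-9) = 12
σ = (3, 2, 1, 0): 16 + (-8) + 18 + 20 = 46
Optimal value attained by: σ = (1, 0, 3, 2).
Answer: det⊕(G) = 72; verdict: SINGULAR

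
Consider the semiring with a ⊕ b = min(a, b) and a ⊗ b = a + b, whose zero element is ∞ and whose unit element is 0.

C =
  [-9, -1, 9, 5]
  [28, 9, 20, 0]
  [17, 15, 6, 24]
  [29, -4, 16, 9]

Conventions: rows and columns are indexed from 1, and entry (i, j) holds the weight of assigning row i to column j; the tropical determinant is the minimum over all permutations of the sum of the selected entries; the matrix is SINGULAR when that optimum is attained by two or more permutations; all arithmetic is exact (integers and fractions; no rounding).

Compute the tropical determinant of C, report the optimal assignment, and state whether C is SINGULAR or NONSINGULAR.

σ = (1, 2, 3, 4): (-9) + 9 + 6 + 9 = 15
σ = (1, 2, 4, 3): (-9) + 9 + 24 + 16 = 40
σ = (1, 3, 2, 4): (-9) + 20 + 15 + 9 = 35
σ = (1, 3, 4, 2): (-9) + 20 + 24 + (-4) = 31
σ = (1, 4, 2, 3): (-9) + 0 + 15 + 16 = 22
σ = (1, 4, 3, 2): (-9) + 0 + 6 + (-4) = -7
σ = (2, 1, 3, 4): (-1) + 28 + 6 + 9 = 42
σ = (2, 1, 4, 3): (-1) + 28 + 24 + 16 = 67
σ = (2, 3, 1, 4): (-1) + 20 + 17 + 9 = 45
σ = (2, 3, 4, 1): (-1) + 20 + 24 + 29 = 72
σ = (2, 4, 1, 3): (-1) + 0 + 17 + 16 = 32
σ = (2, 4, 3, 1): (-1) + 0 + 6 + 29 = 34
σ = (3, 1, 2, 4): 9 + 28 + 15 + 9 = 61
σ = (3, 1, 4, 2): 9 + 28 + 24 + (-4) = 57
σ = (3, 2, 1, 4): 9 + 9 + 17 + 9 = 44
σ = (3, 2, 4, 1): 9 + 9 + 24 + 29 = 71
σ = (3, 4, 1, 2): 9 + 0 + 17 + (-4) = 22
σ = (3, 4, 2, 1): 9 + 0 + 15 + 29 = 53
σ = (4, 1, 2, 3): 5 + 28 + 15 + 16 = 64
σ = (4, 1, 3, 2): 5 + 28 + 6 + (-4) = 35
σ = (4, 2, 1, 3): 5 + 9 + 17 + 16 = 47
σ = (4, 2, 3, 1): 5 + 9 + 6 + 29 = 49
σ = (4, 3, 1, 2): 5 + 20 + 17 + (-4) = 38
σ = (4, 3, 2, 1): 5 + 20 + 15 + 29 = 69
Optimal value attained by: σ = (1, 4, 3, 2).
Answer: det⊕(C) = -7; verdict: NONSINGULAR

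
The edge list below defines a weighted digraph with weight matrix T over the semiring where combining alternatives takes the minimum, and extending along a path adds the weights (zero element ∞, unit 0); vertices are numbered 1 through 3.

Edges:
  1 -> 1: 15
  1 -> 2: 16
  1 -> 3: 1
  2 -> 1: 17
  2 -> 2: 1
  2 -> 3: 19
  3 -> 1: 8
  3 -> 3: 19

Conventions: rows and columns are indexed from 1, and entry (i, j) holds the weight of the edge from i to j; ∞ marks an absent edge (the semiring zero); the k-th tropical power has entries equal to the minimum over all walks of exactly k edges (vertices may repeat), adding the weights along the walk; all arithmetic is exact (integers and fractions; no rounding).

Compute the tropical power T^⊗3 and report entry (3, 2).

T^⊗2:
  [9, 17, 16]
  [18, 2, 18]
  [23, 24, 9]
T^⊗3:
  [24, 18, 10]
  [19, 3, 19]
  [17, 25, 24]
Key observation: the optimum is the walk 3->1->2->2, with weight 8 + 16 + 1 = 25.
Optimal value attained by: walk 3->1->2->2.
Answer: (T^⊗3)[3][2] = 25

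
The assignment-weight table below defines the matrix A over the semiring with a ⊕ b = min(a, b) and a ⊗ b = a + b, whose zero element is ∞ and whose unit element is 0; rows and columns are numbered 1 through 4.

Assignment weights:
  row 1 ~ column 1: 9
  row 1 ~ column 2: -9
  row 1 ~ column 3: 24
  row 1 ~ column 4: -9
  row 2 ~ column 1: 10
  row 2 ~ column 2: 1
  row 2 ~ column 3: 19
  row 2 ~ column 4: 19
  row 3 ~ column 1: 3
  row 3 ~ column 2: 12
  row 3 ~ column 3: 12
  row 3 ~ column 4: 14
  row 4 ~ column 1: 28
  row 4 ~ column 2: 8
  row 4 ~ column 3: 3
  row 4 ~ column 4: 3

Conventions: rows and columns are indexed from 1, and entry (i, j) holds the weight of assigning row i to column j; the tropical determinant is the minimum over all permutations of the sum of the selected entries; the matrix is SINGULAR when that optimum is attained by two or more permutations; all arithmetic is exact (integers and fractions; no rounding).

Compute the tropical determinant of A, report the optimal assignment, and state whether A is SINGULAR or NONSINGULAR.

σ = (1, 2, 3, 4): 9 + 1 + 12 + 3 = 25
σ = (1, 2, 4, 3): 9 + 1 + 14 + 3 = 27
σ = (1, 3, 2, 4): 9 + 19 + 12 + 3 = 43
σ = (1, 3, 4, 2): 9 + 19 + 14 + 8 = 50
σ = (1, 4, 2, 3): 9 + 19 + 12 + 3 = 43
σ = (1, 4, 3, 2): 9 + 19 + 12 + 8 = 48
σ = (2, 1, 3, 4): (-9) + 10 + 12 + 3 = 16
σ = (2, 1, 4, 3): (-9) + 10 + 14 + 3 = 18
σ = (2, 3, 1, 4): (-9) + 19 + 3 + 3 = 16
σ = (2, 3, 4, 1): (-9) + 19 + 14 + 28 = 52
σ = (2, 4, 1, 3): (-9) + 19 + 3 + 3 = 16
σ = (2, 4, 3, 1): (-9) + 19 + 12 + 28 = 50
σ = (3, 1, 2, 4): 24 + 10 + 12 + 3 = 49
σ = (3, 1, 4, 2): 24 + 10 + 14 + 8 = 56
σ = (3, 2, 1, 4): 24 + 1 + 3 + 3 = 31
σ = (3, 2, 4, 1): 24 + 1 + 14 + 28 = 67
σ = (3, 4, 1, 2): 24 + 19 + 3 + 8 = 54
σ = (3, 4, 2, 1): 24 + 19 + 12 + 28 = 83
σ = (4, 1, 2, 3): (-9) + 10 + 12 + 3 = 16
σ = (4, 1, 3, 2): (-9) + 10 + 12 + 8 = 21
σ = (4, 2, 1, 3): (-9) + 1 + 3 + 3 = -2
σ = (4, 2, 3, 1): (-9) + 1 + 12 + 28 = 32
σ = (4, 3, 1, 2): (-9) + 19 + 3 + 8 = 21
σ = (4, 3, 2, 1): (-9) + 19 + 12 + 28 = 50
Optimal value attained by: σ = (4, 2, 1, 3).
Answer: det⊕(A) = -2; verdict: NONSINGULAR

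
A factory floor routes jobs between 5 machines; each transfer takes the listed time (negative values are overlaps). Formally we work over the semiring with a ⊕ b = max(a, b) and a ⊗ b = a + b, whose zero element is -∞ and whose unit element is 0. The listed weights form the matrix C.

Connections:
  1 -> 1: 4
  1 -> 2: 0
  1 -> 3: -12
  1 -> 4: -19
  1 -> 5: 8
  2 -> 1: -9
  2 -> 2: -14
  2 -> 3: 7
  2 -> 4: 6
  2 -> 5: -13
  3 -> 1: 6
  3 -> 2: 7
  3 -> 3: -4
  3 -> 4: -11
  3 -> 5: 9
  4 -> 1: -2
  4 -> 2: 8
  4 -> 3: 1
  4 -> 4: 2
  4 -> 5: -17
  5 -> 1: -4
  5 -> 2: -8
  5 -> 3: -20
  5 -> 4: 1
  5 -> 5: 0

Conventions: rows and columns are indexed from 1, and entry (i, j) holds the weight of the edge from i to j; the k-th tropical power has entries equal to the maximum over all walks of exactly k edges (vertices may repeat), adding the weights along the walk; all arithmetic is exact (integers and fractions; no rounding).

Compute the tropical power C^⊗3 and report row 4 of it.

C^⊗2:
  [8, 4, 7, 9, 12]
  [13, 14, 7, 8, 16]
  [10, 6, 14, 13, 14]
  [7, 10, 15, 14, 10]
  [0, 9, 2, 3, 4]
C^⊗3:
  [13, 17, 11, 13, 16]
  [17, 16, 21, 20, 21]
  [20, 21, 14, 15, 23]
  [21, 22, 17, 16, 24]
  [8, 11, 16, 15, 11]
Answer: row 4 of C^⊗3 = [21, 22, 17, 16, 24]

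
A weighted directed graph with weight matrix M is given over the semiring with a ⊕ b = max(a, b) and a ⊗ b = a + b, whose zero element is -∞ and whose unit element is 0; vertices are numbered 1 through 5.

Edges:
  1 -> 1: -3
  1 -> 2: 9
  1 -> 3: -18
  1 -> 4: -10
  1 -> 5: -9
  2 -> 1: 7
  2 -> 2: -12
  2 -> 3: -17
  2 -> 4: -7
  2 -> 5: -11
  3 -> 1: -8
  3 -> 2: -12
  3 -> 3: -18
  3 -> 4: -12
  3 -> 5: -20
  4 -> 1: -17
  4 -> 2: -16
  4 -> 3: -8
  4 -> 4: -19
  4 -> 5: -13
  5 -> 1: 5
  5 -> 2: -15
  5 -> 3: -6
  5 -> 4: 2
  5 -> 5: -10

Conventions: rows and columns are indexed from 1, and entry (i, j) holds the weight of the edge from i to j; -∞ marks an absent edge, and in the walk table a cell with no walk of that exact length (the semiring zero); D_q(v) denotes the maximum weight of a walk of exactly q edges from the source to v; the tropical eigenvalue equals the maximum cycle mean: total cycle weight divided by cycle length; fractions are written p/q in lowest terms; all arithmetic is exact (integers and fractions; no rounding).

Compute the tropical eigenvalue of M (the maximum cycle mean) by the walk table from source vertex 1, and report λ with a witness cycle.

q=0: [0, -∞, -∞, -∞, -∞]
q=1: [-3, 9, -18, -10, -9]
q=2: [16, 6, -8, 2, -2]
q=3: [13, 25, -2, 6, 7]
q=4: [32, 22, 8, 18, 14]
q=5: [29, 41, 14, 22, 23]
Optimal cycle mean attained by: cycle 1->2->1, total 9 + 7, length 2.
Answer: λ = 8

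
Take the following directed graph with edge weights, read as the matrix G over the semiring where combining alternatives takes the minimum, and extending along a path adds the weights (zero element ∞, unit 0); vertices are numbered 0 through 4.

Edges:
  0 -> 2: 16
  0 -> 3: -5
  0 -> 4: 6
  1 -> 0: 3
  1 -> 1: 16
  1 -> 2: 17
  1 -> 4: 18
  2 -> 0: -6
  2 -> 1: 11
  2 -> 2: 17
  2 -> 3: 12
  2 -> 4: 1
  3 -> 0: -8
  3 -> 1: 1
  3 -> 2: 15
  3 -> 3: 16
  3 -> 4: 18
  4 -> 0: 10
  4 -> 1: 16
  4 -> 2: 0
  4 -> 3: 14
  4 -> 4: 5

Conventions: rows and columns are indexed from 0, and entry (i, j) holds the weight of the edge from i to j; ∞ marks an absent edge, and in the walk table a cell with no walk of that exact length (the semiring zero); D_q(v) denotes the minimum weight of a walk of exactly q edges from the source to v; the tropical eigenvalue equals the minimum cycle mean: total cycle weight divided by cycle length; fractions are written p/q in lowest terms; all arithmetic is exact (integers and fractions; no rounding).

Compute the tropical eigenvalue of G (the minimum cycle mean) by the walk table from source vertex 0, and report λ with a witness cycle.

q=0: [0, ∞, ∞, ∞, ∞]
q=1: [∞, ∞, 16, -5, 6]
q=2: [-13, -4, 6, 11, 11]
q=3: [-1, 12, 3, -18, -7]
q=4: [-26, -17, -7, -6, -2]
q=5: [-14, -5, -10, -31, -20]
Optimal cycle mean attained by: cycle 0->3->0, total (-5) + (-8), length 2.
Answer: λ = -13/2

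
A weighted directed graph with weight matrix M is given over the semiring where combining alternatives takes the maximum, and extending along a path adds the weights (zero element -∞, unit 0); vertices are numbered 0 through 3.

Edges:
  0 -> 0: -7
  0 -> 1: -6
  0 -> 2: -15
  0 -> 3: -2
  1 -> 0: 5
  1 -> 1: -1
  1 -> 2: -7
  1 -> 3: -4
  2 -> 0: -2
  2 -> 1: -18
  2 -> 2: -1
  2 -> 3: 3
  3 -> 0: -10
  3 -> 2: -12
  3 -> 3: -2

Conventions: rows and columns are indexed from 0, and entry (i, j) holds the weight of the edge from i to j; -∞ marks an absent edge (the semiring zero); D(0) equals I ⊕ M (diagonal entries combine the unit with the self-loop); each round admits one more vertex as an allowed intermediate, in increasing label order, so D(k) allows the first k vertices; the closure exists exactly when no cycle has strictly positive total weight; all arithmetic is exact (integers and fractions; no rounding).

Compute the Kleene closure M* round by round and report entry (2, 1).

D(0):
  [0, -6, -15, -2]
  [5, 0, -7, -4]
  [-2, -18, 0, 3]
  [-10, -∞, -12, 0]
D(1):
  [0, -6, -15, -2]
  [5, 0, -7, 3]
  [-2, -8, 0, 3]
  [-10, -16, -12, 0]
D(2):
  [0, -6, -13, -2]
  [5, 0, -7, 3]
  [-2, -8, 0, 3]
  [-10, -16, -12, 0]
D(3):
  [0, -6, -13, -2]
  [5, 0, -7, 3]
  [-2, -8, 0, 3]
  [-10, -16, -12, 0]
D(4):
  [0, -6, -13, -2]
  [5, 0, -7, 3]
  [-2, -8, 0, 3]
  [-10, -16, -12, 0]
Answer: M*[2][1] = -8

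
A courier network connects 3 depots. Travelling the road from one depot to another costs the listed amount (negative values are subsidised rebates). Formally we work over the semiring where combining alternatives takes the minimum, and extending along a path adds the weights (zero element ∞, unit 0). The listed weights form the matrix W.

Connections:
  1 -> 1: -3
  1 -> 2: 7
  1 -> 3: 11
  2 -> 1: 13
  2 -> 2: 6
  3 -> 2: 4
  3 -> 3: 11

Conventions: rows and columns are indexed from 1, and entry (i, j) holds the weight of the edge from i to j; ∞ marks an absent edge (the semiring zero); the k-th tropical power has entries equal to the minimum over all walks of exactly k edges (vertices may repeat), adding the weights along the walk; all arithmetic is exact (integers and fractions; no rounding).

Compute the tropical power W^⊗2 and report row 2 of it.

W^⊗2:
  [-6, 4, 8]
  [10, 12, 24]
  [17, 10, 22]
Answer: row 2 of W^⊗2 = [10, 12, 24]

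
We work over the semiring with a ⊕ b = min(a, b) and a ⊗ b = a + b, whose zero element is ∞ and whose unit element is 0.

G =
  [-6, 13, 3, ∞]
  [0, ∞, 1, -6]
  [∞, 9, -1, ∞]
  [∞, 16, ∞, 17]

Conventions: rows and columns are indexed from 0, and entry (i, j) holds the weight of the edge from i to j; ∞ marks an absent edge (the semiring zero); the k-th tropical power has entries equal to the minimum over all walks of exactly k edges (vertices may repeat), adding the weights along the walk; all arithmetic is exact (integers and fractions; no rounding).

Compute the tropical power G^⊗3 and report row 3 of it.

G^⊗2:
  [-12, 7, -3, 7]
  [-6, 10, 0, 11]
  [9, 8, -2, 3]
  [16, 33, 17, 10]
G^⊗3:
  [-18, 1, -9, 1]
  [-12, 7, -3, 4]
  [3, 7, -3, 2]
  [10, 26, 16, 27]
Answer: row 3 of G^⊗3 = [10, 26, 16, 27]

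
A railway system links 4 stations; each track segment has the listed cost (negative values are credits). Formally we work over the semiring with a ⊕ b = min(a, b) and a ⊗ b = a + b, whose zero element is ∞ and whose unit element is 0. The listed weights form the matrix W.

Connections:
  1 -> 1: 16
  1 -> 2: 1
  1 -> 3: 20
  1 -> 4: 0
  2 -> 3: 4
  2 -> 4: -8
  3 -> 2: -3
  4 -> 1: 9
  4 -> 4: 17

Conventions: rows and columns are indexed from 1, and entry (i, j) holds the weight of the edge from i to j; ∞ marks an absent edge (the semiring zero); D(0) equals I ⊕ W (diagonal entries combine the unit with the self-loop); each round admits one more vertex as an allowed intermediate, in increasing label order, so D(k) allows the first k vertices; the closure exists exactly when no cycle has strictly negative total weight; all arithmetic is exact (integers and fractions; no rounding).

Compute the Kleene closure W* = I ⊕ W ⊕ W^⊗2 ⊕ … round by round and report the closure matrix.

D(0):
  [0, 1, 20, 0]
  [∞, 0, 4, -8]
  [∞, -3, 0, ∞]
  [9, ∞, ∞, 0]
D(1):
  [0, 1, 20, 0]
  [∞, 0, 4, -8]
  [∞, -3, 0, ∞]
  [9, 10, 29, 0]
D(2):
  [0, 1, 5, -7]
  [∞, 0, 4, -8]
  [∞, -3, 0, -11]
  [9, 10, 14, 0]
D(3):
  [0, 1, 5, -7]
  [∞, 0, 4, -8]
  [∞, -3, 0, -11]
  [9, 10, 14, 0]
D(4):
  [0, 1, 5, -7]
  [1, 0, 4, -8]
  [-2, -3, 0, -11]
  [9, 10, 14, 0]
Answer: W* = [[0, 1, 5, -7], [1, 0, 4, -8], [-2, -3, 0, -11], [9, 10, 14, 0]]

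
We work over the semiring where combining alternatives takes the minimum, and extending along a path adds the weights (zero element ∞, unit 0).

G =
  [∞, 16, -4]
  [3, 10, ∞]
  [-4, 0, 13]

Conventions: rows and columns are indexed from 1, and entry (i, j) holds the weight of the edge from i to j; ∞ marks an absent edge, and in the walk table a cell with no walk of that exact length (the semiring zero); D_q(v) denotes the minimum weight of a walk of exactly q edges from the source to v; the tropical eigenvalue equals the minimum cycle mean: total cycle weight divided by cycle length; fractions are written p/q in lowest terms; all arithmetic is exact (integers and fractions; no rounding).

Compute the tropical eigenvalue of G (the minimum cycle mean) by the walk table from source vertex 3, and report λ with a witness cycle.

q=0: [∞, ∞, 0]
q=1: [-4, 0, 13]
q=2: [3, 10, -8]
q=3: [-12, -8, -1]
Optimal cycle mean attained by: cycle 1->3->1, total (-4) + (-4), length 2.
Answer: λ = -4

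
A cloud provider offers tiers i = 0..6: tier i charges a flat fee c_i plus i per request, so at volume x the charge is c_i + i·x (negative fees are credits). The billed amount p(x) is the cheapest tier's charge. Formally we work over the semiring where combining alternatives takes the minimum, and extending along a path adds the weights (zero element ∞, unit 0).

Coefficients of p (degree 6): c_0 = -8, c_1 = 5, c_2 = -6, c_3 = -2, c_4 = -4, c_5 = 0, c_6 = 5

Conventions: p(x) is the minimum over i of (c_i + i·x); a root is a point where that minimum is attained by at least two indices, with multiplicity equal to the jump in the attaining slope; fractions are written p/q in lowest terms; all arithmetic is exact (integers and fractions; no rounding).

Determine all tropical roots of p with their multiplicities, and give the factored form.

hull edge (i=0, c=-8) to (i=4, c=-4): slope 1, span 4
hull edge (i=4, c=-4) to (i=5, c=0): slope 4, span 1
hull edge (i=5, c=0) to (i=6, c=5): slope 5, span 1
Factored form: p(x) = 5 ⊗ (x ⊕ (-5)) ⊗ (x ⊕ (-4)) ⊗ (x ⊕ (-1)) ⊗ (x ⊕ (-1)) ⊗ (x ⊕ (-1)) ⊗ (x ⊕ (-1))
Answer: roots = -5 (mult 1), -4 (mult 1), -1 (mult 4)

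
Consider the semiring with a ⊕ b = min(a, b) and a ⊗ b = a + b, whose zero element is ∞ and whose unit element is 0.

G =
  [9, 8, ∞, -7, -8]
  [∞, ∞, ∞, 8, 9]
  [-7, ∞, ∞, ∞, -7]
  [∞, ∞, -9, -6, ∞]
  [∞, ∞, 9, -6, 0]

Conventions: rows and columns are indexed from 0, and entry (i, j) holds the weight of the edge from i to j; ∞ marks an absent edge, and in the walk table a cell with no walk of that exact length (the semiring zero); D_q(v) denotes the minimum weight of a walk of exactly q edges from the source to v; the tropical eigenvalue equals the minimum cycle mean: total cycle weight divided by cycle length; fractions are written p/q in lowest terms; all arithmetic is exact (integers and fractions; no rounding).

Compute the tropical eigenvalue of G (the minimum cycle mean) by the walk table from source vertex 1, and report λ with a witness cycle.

q=0: [∞, 0, ∞, ∞, ∞]
q=1: [∞, ∞, ∞, 8, 9]
q=2: [∞, ∞, -1, 2, 9]
q=3: [-8, ∞, -7, -4, -8]
q=4: [-14, 0, -13, -15, -16]
q=5: [-20, -6, -24, -22, -22]
Optimal cycle mean attained by: cycle 0->3->2->0, total (-7) + (-9) + (-7), length 3.
Answer: λ = -23/3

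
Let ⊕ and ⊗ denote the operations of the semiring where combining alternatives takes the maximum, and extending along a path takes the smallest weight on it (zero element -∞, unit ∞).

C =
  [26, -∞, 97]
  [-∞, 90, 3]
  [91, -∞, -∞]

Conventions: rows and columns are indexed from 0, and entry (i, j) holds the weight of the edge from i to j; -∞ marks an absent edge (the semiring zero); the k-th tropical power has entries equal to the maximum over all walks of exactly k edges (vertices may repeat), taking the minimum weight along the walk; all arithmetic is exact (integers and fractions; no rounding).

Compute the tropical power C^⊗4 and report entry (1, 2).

C^⊗2:
  [91, -∞, 26]
  [3, 90, 3]
  [26, -∞, 91]
C^⊗3:
  [26, -∞, 91]
  [3, 90, 3]
  [91, -∞, 26]
C^⊗4:
  [91, -∞, 26]
  [3, 90, 3]
  [26, -∞, 91]
Key observation: the optimum is the walk 1->1->1->1->2, with weight 90 min 90 min 90 min 3 = 3.
Optimal value attained by: walk 1->1->1->1->2.
Answer: (C^⊗4)[1][2] = 3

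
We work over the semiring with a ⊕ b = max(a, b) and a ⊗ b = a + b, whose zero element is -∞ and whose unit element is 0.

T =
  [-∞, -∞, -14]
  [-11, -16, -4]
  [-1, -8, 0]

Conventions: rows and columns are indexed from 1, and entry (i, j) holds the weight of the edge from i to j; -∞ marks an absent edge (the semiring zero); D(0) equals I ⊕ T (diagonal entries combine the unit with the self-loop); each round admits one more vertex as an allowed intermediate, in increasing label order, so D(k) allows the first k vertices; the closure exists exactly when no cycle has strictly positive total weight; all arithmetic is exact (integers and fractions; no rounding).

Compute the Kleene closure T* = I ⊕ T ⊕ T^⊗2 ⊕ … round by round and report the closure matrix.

D(0):
  [0, -∞, -14]
  [-11, 0, -4]
  [-1, -8, 0]
D(1):
  [0, -∞, -14]
  [-11, 0, -4]
  [-1, -8, 0]
D(2):
  [0, -∞, -14]
  [-11, 0, -4]
  [-1, -8, 0]
D(3):
  [0, -22, -14]
  [-5, 0, -4]
  [-1, -8, 0]
Answer: T* = [[0, -22, -14], [-5, 0, -4], [-1, -8, 0]]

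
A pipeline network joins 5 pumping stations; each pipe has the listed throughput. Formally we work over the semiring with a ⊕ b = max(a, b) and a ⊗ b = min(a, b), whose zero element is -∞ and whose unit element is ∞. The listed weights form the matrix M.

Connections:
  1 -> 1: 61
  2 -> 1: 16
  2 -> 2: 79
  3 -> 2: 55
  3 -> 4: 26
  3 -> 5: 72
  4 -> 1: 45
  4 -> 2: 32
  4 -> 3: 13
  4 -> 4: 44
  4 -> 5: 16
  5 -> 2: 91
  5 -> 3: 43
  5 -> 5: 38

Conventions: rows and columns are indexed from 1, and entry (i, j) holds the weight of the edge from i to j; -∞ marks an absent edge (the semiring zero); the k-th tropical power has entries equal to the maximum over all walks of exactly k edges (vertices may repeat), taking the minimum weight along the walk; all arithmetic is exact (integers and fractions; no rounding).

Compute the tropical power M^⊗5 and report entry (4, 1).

M^⊗2:
  [61, -∞, -∞, -∞, -∞]
  [16, 79, -∞, -∞, -∞]
  [26, 72, 43, 26, 38]
  [45, 32, 16, 44, 16]
  [16, 79, 38, 26, 43]
M^⊗3:
  [61, -∞, -∞, -∞, -∞]
  [16, 79, -∞, -∞, -∞]
  [26, 72, 38, 26, 43]
  [45, 32, 16, 44, 16]
  [26, 79, 43, 26, 38]
M^⊗4:
  [61, -∞, -∞, -∞, -∞]
  [16, 79, -∞, -∞, -∞]
  [26, 72, 43, 26, 38]
  [45, 32, 16, 44, 16]
  [26, 79, 38, 26, 43]
M^⊗5:
  [61, -∞, -∞, -∞, -∞]
  [16, 79, -∞, -∞, -∞]
  [26, 72, 38, 26, 43]
  [45, 32, 16, 44, 16]
  [26, 79, 43, 26, 38]
Key observation: the optimum is the walk 4->1->1->1->1->1, with weight 45 min 61 min 61 min 61 min 61 = 45.
Optimal value attained by: walk 4->1->1->1->1->1.
Answer: (M^⊗5)[4][1] = 45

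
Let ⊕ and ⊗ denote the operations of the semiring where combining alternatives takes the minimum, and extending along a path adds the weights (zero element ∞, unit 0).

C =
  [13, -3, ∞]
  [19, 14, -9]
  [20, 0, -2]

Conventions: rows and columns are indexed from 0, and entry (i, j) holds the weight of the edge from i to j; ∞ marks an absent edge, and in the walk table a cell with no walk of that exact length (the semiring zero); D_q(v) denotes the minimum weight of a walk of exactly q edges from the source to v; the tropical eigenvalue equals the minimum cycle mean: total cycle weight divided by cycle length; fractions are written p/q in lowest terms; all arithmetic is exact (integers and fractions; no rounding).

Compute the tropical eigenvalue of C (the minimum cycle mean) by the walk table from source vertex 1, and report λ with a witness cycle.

q=0: [∞, 0, ∞]
q=1: [19, 14, -9]
q=2: [11, -9, -11]
q=3: [9, -11, -18]
Optimal cycle mean attained by: cycle 1->2->1, total (-9) + 0, length 2.
Answer: λ = -9/2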